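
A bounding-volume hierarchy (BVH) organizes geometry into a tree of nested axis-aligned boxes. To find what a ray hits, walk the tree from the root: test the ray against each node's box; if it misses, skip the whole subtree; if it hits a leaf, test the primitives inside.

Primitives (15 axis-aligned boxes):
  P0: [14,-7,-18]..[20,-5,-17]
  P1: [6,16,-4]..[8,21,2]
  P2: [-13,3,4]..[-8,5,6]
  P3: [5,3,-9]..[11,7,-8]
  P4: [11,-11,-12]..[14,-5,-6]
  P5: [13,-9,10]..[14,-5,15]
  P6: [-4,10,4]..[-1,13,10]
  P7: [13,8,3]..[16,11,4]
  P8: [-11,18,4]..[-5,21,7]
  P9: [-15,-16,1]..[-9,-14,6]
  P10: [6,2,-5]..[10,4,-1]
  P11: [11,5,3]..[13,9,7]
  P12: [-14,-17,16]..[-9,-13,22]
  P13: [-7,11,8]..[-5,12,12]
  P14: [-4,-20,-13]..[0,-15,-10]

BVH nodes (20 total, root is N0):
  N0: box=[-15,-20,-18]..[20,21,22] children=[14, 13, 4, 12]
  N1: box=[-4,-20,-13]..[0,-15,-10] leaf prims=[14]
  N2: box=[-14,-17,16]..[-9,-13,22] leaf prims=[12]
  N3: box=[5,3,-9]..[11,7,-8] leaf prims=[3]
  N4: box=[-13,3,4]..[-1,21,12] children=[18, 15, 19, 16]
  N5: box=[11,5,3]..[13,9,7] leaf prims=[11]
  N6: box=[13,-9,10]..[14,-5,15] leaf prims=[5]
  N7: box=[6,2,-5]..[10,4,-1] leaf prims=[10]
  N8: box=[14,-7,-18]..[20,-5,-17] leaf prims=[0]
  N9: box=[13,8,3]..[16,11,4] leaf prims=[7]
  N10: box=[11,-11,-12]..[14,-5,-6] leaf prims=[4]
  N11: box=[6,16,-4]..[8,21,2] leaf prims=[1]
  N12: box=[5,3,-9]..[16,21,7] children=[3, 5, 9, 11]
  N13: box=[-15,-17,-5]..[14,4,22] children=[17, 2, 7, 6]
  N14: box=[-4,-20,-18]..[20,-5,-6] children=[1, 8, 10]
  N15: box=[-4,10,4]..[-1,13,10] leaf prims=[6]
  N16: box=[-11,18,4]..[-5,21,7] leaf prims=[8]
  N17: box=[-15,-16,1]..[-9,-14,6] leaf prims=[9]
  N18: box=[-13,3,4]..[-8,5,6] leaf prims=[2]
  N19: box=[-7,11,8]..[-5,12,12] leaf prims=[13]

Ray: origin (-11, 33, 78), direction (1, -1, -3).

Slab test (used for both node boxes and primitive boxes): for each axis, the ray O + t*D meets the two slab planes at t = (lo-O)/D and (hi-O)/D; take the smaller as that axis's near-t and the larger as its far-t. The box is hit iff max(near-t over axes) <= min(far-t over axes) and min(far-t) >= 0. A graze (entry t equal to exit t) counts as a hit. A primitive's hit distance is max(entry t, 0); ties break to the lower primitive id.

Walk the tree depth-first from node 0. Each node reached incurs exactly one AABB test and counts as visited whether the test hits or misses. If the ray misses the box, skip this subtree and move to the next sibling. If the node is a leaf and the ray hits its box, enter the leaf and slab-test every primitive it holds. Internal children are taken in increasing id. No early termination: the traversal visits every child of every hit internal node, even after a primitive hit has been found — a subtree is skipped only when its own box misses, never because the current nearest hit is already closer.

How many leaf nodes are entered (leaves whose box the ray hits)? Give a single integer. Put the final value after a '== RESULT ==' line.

Walk:
N0 x:[-4,31] y:[12,53] z:[56/3,32] -> hit [56/3,31], descend [4, 12, 13, 14]
  N4 x:[-2,10] y:[12,30] z:[22,74/3] -> miss, prune
  N12 x:[16,27] y:[12,30] z:[71/3,29] -> hit [71/3,27], descend [3, 5, 9, 11]
    N3 x:[16,22] y:[26,30] z:[86/3,29] -> miss, prune
    N5 x:[22,24] y:[24,28] z:[71/3,25] -> hit [24,24] leaf, test {P11@t=24}
    N9 x:[24,27] y:[22,25] z:[74/3,25] -> hit [74/3,25] leaf, test {P7@t=74/3}
    N11 x:[17,19] y:[12,17] z:[76/3,82/3] -> miss, prune
  N13 x:[-4,25] y:[29,50] z:[56/3,83/3] -> miss, prune
  N14 x:[7,31] y:[38,53] z:[28,32] -> miss, prune

9 AABB tests over nodes [0, 4, 12, 3, 5, 9, 11, 13, 14]; 2 leaves entered; closest P11.

== RESULT ==
2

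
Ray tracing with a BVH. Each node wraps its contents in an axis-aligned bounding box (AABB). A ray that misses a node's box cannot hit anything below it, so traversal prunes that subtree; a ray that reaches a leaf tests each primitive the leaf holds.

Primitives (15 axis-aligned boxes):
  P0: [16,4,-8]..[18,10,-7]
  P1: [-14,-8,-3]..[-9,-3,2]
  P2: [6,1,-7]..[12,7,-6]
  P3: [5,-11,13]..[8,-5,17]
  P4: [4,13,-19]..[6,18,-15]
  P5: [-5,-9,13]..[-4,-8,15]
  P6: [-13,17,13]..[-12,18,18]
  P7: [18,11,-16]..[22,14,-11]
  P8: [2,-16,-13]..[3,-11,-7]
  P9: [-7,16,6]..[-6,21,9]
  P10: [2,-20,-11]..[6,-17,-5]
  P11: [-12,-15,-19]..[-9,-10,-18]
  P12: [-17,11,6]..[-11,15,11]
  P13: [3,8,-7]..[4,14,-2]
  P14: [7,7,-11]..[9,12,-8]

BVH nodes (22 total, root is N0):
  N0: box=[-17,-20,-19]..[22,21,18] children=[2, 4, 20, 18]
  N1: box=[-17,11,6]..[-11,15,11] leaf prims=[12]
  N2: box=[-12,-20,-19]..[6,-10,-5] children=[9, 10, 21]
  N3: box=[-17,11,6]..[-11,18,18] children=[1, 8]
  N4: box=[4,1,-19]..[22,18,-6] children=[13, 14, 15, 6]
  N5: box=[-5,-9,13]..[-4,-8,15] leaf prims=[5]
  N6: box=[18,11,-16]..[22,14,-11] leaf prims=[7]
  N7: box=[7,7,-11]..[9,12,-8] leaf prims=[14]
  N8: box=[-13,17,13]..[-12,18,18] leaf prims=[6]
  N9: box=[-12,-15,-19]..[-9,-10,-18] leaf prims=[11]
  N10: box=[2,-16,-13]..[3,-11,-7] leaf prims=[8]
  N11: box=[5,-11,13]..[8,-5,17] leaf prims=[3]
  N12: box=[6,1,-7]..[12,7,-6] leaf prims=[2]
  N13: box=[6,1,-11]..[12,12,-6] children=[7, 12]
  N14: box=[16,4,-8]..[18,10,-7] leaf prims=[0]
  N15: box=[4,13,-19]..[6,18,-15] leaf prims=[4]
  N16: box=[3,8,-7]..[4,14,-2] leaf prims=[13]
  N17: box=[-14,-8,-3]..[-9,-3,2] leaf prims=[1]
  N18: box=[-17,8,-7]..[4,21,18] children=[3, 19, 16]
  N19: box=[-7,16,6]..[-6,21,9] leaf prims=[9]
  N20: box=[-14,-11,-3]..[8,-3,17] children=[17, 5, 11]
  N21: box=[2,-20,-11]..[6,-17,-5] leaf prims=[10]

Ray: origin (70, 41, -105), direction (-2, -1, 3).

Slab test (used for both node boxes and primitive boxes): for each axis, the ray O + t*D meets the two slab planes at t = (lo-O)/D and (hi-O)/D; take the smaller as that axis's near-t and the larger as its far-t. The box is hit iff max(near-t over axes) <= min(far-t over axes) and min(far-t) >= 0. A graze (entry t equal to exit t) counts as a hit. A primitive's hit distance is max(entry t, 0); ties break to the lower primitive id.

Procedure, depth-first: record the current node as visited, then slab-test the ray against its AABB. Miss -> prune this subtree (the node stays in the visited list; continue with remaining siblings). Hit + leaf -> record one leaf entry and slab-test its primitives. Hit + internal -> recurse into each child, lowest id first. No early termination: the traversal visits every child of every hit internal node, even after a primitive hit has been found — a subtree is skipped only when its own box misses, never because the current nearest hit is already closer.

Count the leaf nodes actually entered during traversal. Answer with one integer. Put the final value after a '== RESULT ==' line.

Traverse from the root:
N0 x:[24,87/2] y:[20,61] z:[86/3,41] -> hit [86/3,41], descend [2, 4, 18, 20]
  N2 x:[32,41] y:[51,61] z:[86/3,100/3] -> miss, prune
  N4 x:[24,33] y:[23,40] z:[86/3,33] -> hit [86/3,33], descend [6, 13, 14, 15]
    N6 x:[24,26] y:[27,30] z:[89/3,94/3] -> miss, prune
    N13 x:[29,32] y:[29,40] z:[94/3,33] -> hit [94/3,32], descend [7, 12]
      N7 x:[61/2,63/2] y:[29,34] z:[94/3,97/3] -> hit [94/3,63/2] leaf, test {P14@t=94/3}
      N12 x:[29,32] y:[34,40] z:[98/3,33] -> miss, prune
    N14 x:[26,27] y:[31,37] z:[97/3,98/3] -> miss, prune
    N15 x:[32,33] y:[23,28] z:[86/3,30] -> miss, prune
  N18 x:[33,87/2] y:[20,33] z:[98/3,41] -> hit [33,33], descend [3, 16, 19]
    N3 x:[81/2,87/2] y:[23,30] z:[37,41] -> miss, prune
    N16 x:[33,67/2] y:[27,33] z:[98/3,103/3] -> hit [33,33] leaf, test {P13@t=33}
    N19 x:[38,77/2] y:[20,25] z:[37,38] -> miss, prune
  N20 x:[31,42] y:[44,52] z:[34,122/3] -> miss, prune

Summary -> nodes [0, 2, 4, 6, 13, 7, 12, 14, 15, 18, 3, 16, 19, 20]; box-tests=14; leaf-entries=2; first=P14

== RESULT ==
2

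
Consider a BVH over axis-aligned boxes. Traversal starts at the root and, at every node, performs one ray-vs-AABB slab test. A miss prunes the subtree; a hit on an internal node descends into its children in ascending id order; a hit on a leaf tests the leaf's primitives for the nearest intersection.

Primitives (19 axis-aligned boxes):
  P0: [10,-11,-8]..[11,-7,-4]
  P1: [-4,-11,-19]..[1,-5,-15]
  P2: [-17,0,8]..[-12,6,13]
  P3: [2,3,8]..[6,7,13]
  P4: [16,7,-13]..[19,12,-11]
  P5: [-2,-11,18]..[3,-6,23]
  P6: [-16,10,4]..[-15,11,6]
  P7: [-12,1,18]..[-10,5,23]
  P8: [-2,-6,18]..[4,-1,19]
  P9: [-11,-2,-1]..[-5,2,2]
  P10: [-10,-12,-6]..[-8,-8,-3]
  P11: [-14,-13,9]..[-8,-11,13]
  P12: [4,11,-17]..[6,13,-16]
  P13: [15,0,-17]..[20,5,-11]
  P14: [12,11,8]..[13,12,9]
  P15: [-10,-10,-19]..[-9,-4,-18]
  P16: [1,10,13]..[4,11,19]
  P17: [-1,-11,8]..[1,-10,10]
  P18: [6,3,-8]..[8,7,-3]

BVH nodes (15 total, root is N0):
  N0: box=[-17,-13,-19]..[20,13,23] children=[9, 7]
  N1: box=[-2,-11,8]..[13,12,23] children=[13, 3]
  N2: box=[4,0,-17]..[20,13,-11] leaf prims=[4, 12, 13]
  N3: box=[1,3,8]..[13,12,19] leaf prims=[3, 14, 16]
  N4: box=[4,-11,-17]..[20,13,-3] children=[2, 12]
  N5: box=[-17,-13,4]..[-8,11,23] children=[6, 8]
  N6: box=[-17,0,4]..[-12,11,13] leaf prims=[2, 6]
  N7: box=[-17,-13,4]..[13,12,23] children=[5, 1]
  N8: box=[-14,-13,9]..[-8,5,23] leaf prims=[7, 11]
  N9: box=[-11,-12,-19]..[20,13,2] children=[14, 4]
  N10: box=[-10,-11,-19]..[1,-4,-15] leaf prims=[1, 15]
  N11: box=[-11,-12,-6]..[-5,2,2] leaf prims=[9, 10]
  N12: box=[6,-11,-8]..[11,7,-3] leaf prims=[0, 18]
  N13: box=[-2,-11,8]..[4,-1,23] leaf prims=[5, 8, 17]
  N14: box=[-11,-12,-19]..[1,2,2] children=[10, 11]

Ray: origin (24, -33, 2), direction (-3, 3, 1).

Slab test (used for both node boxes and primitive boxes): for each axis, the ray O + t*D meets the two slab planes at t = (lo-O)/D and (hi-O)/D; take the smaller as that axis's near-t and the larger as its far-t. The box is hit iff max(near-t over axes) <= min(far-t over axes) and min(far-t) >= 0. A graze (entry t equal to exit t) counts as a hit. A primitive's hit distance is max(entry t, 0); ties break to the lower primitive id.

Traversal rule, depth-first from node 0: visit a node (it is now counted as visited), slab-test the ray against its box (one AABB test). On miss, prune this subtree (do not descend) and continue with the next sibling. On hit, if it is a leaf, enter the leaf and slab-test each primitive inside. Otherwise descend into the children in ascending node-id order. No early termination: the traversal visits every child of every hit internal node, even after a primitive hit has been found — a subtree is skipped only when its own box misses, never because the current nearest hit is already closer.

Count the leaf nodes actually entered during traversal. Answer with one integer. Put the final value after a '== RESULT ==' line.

Traverse from the root:
N0 x:[4/3,41/3] y:[20/3,46/3] z:[-21,21] -> hit [20/3,41/3], descend [7, 9]
  N7 x:[11/3,41/3] y:[20/3,15] z:[2,21] -> hit [20/3,41/3], descend [1, 5]
    N1 x:[11/3,26/3] y:[22/3,15] z:[6,21] -> hit [22/3,26/3], descend [3, 13]
      N3 x:[11/3,23/3] y:[12,15] z:[6,17] -> miss, prune
      N13 x:[20/3,26/3] y:[22/3,32/3] z:[6,21] -> hit [22/3,26/3] leaf, test {P5(miss), P8(miss), P17@t=23/3}
    N5 x:[32/3,41/3] y:[20/3,44/3] z:[2,21] -> hit [32/3,41/3], descend [6, 8]
      N6 x:[12,41/3] y:[11,44/3] z:[2,11] -> miss, prune
      N8 x:[32/3,38/3] y:[20/3,38/3] z:[7,21] -> hit [32/3,38/3] leaf, test {P7(miss), P11(miss)}
  N9 x:[4/3,35/3] y:[7,46/3] z:[-21,0] -> miss, prune

9 AABB tests over nodes [0, 7, 1, 3, 13, 5, 6, 8, 9]; 2 leaves entered; closest P17.

== RESULT ==
2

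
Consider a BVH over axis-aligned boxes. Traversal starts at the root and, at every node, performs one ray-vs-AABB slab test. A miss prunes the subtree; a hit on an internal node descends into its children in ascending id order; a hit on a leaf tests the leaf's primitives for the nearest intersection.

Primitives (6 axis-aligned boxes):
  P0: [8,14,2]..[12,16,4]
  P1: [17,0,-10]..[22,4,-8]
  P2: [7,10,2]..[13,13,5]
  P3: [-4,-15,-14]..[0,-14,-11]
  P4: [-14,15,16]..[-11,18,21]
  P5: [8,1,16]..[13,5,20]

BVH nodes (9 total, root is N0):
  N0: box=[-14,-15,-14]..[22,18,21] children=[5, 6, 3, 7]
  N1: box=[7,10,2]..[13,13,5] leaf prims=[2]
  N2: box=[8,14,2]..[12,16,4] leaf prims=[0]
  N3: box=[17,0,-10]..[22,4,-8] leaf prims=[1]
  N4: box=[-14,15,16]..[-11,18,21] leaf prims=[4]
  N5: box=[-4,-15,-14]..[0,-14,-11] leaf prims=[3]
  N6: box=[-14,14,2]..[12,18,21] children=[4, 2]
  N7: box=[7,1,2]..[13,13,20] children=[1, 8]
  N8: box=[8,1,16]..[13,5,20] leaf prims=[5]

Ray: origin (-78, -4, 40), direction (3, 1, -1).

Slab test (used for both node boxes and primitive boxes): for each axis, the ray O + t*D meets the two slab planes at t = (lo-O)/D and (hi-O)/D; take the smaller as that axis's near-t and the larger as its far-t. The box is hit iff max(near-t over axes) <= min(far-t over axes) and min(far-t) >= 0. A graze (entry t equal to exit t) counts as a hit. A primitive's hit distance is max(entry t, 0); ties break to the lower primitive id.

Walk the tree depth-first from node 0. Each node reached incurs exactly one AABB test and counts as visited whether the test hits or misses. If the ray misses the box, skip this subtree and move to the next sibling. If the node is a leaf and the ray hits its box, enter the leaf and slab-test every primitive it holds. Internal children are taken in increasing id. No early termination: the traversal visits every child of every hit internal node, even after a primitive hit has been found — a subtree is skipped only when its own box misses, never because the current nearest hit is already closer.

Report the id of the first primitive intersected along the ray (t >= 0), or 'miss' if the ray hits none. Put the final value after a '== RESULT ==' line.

Trace the traversal:
N0 x:[64/3,100/3] y:[-11,22] z:[19,54] -> hit [64/3,22], descend [3, 5, 6, 7]
  N3 x:[95/3,100/3] y:[4,8] z:[48,50] -> miss, prune
  N5 x:[74/3,26] y:[-11,-10] z:[51,54] -> miss, prune
  N6 x:[64/3,30] y:[18,22] z:[19,38] -> hit [64/3,22], descend [2, 4]
    N2 x:[86/3,30] y:[18,20] z:[36,38] -> miss, prune
    N4 x:[64/3,67/3] y:[19,22] z:[19,24] -> hit [64/3,22] leaf, test {P4@t=64/3}
  N7 x:[85/3,91/3] y:[5,17] z:[20,38] -> miss, prune

order=[0, 3, 5, 6, 2, 4, 7]  |boxes|=7  |leaves|=1  hit=P4

== RESULT ==
4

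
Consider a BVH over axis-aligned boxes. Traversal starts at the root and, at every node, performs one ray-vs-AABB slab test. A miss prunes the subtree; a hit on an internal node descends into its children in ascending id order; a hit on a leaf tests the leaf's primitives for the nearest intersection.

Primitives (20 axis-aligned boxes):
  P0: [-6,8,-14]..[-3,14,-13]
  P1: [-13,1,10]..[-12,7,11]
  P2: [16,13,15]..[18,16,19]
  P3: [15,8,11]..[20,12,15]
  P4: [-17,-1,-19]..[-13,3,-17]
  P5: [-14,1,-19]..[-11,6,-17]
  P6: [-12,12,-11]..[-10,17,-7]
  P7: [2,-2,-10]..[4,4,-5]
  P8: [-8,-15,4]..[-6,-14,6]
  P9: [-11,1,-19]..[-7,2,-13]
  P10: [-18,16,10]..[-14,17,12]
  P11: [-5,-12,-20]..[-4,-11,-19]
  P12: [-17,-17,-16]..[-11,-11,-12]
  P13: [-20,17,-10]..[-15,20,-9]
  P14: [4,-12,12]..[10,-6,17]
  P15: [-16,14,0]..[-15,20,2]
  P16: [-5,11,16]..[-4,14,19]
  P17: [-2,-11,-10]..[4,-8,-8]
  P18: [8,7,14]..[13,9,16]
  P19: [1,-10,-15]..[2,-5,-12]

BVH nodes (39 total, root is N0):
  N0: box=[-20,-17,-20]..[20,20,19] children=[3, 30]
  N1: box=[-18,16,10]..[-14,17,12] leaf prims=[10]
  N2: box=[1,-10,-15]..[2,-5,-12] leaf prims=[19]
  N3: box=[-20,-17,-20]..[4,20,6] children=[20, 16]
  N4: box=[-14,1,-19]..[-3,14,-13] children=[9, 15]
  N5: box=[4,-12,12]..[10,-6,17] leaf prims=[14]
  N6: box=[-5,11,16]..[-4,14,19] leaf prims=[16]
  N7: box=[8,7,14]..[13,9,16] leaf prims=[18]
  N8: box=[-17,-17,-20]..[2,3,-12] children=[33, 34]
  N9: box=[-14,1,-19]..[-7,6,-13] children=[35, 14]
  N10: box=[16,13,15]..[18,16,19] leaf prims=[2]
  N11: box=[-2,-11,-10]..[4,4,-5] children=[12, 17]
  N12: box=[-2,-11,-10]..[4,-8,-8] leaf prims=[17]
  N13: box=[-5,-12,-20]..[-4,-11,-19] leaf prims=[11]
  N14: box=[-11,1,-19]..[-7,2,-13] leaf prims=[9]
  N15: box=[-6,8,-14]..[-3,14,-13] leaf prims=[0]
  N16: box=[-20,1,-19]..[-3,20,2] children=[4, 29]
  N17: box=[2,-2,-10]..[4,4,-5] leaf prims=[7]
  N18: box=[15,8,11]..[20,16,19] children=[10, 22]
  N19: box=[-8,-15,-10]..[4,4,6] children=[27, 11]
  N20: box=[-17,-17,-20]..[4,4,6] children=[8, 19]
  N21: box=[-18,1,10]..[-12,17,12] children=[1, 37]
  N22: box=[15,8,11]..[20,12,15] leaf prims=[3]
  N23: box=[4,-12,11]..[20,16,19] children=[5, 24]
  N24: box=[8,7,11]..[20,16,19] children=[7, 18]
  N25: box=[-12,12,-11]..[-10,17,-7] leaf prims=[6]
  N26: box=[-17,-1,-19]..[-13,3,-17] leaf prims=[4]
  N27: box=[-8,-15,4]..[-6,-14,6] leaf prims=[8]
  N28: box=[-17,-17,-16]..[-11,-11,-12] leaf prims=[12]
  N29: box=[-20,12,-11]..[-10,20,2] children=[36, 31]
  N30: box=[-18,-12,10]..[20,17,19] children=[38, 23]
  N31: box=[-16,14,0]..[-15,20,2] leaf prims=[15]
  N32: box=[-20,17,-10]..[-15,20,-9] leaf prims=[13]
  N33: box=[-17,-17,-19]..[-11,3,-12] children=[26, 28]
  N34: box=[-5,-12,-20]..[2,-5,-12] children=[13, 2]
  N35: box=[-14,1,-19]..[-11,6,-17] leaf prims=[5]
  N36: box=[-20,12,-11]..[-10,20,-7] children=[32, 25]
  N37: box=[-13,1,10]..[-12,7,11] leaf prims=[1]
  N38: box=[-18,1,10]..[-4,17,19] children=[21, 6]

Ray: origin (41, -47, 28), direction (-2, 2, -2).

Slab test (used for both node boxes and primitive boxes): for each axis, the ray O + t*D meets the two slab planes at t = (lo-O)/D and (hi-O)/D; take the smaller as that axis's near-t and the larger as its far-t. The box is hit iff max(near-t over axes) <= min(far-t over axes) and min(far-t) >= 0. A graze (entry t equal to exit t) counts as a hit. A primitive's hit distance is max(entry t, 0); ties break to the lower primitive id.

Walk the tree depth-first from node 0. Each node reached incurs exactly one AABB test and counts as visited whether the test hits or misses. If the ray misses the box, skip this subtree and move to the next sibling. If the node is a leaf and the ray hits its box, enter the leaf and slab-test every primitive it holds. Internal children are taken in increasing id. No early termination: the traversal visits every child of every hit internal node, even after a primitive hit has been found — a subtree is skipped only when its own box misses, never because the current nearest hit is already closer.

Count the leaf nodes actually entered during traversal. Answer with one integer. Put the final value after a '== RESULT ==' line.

Traverse from the root:
N0 x:[21/2,61/2] y:[15,67/2] z:[9/2,24] -> hit [15,24], descend [3, 30]
  N3 x:[37/2,61/2] y:[15,67/2] z:[11,24] -> hit [37/2,24], descend [16, 20]
    N16 x:[22,61/2] y:[24,67/2] z:[13,47/2] -> miss, prune
    N20 x:[37/2,29] y:[15,51/2] z:[11,24] -> hit [37/2,24], descend [8, 19]
      N8 x:[39/2,29] y:[15,25] z:[20,24] -> hit [20,24], descend [33, 34]
        N33 x:[26,29] y:[15,25] z:[20,47/2] -> miss, prune
        N34 x:[39/2,23] y:[35/2,21] z:[20,24] -> hit [20,21], descend [2, 13]
          N2 x:[39/2,20] y:[37/2,21] z:[20,43/2] -> hit [20,20] leaf, test {P19@t=20}
          N13 x:[45/2,23] y:[35/2,18] z:[47/2,24] -> miss, prune
      N19 x:[37/2,49/2] y:[16,51/2] z:[11,19] -> hit [37/2,19], descend [11, 27]
        N11 x:[37/2,43/2] y:[18,51/2] z:[33/2,19] -> hit [37/2,19], descend [12, 17]
          N12 x:[37/2,43/2] y:[18,39/2] z:[18,19] -> hit [37/2,19] leaf, test {P17@t=37/2}
          N17 x:[37/2,39/2] y:[45/2,51/2] z:[33/2,19] -> miss, prune
        N27 x:[47/2,49/2] y:[16,33/2] z:[11,12] -> miss, prune
  N30 x:[21/2,59/2] y:[35/2,32] z:[9/2,9] -> miss, prune

Summary -> nodes [0, 3, 16, 20, 8, 33, 34, 2, 13, 19, 11, 12, 17, 27, 30]; box-tests=15; leaf-entries=2; first=P17

== RESULT ==
2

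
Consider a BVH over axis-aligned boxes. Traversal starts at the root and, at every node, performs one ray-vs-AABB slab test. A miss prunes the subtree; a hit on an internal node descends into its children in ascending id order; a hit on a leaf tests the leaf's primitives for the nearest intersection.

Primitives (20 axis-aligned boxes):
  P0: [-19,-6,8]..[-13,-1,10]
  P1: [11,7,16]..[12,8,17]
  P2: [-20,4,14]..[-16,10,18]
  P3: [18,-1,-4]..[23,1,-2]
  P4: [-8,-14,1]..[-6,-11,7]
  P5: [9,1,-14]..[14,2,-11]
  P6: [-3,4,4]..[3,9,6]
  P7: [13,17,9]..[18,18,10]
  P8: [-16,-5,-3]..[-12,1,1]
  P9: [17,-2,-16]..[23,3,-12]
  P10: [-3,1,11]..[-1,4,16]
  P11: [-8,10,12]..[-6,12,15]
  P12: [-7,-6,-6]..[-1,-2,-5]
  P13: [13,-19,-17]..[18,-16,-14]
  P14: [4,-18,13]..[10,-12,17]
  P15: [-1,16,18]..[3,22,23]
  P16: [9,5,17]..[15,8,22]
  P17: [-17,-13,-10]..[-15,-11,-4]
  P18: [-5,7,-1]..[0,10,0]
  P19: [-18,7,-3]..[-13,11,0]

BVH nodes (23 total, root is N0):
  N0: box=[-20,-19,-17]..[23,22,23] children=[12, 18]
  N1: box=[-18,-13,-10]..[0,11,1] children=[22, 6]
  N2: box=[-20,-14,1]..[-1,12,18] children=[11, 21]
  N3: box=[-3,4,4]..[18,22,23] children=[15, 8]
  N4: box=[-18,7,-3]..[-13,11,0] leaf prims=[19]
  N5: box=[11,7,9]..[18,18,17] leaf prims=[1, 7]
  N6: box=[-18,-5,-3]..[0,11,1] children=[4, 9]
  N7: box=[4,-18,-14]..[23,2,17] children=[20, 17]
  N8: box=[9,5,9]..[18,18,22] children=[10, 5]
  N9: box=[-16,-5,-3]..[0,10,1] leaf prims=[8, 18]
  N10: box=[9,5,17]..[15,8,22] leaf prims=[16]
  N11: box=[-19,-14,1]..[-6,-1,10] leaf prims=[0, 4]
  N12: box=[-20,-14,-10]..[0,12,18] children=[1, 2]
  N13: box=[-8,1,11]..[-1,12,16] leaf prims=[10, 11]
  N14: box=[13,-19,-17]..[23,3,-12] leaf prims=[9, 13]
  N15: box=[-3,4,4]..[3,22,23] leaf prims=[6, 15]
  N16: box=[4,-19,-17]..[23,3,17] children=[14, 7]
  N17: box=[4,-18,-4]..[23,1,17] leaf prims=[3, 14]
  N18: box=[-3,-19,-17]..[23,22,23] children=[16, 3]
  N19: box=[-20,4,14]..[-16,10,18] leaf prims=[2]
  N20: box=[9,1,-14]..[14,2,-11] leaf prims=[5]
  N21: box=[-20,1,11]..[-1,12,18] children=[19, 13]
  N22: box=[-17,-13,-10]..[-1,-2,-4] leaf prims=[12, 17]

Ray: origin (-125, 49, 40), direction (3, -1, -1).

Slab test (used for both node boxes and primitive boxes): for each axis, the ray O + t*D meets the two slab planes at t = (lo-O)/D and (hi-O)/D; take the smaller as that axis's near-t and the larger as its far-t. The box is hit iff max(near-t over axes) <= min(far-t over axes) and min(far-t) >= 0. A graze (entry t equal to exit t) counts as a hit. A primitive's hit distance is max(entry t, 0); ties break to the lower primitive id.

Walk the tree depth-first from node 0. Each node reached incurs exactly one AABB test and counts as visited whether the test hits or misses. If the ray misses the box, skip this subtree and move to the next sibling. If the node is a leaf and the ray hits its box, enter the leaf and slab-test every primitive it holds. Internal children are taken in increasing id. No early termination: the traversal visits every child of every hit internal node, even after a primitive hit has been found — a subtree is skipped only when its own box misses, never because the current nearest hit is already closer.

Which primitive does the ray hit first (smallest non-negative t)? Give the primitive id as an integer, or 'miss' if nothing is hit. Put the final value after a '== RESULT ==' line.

Walk:
N0 x:[35,148/3] y:[27,68] z:[17,57] -> hit [35,148/3], descend [12, 18]
  N12 x:[35,125/3] y:[37,63] z:[22,50] -> hit [37,125/3], descend [1, 2]
    N1 x:[107/3,125/3] y:[38,62] z:[39,50] -> hit [39,125/3], descend [6, 22]
      N6 x:[107/3,125/3] y:[38,54] z:[39,43] -> hit [39,125/3], descend [4, 9]
        N4 x:[107/3,112/3] y:[38,42] z:[40,43] -> miss, prune
        N9 x:[109/3,125/3] y:[39,54] z:[39,43] -> hit [39,125/3] leaf, test {P8(miss), P18@t=40}
      N22 x:[36,124/3] y:[51,62] z:[44,50] -> miss, prune
    N2 x:[35,124/3] y:[37,63] z:[22,39] -> hit [37,39], descend [11, 21]
      N11 x:[106/3,119/3] y:[50,63] z:[30,39] -> miss, prune
      N21 x:[35,124/3] y:[37,48] z:[22,29] -> miss, prune
  N18 x:[122/3,148/3] y:[27,68] z:[17,57] -> hit [122/3,148/3], descend [3, 16]
    N3 x:[122/3,143/3] y:[27,45] z:[17,36] -> miss, prune
    N16 x:[43,148/3] y:[46,68] z:[23,57] -> hit [46,148/3], descend [7, 14]
      N7 x:[43,148/3] y:[47,67] z:[23,54] -> hit [47,148/3], descend [17, 20]
        N17 x:[43,148/3] y:[48,67] z:[23,44] -> miss, prune
        N20 x:[134/3,139/3] y:[47,48] z:[51,54] -> miss, prune
      N14 x:[46,148/3] y:[46,68] z:[52,57] -> miss, prune

Visited [0, 12, 1, 6, 4, 9, 22, 2, 11, 21, 18, 3, 16, 7, 17, 20, 14]. Tests: 17 box, 1 leaf. Nearest: P18.

== RESULT ==
18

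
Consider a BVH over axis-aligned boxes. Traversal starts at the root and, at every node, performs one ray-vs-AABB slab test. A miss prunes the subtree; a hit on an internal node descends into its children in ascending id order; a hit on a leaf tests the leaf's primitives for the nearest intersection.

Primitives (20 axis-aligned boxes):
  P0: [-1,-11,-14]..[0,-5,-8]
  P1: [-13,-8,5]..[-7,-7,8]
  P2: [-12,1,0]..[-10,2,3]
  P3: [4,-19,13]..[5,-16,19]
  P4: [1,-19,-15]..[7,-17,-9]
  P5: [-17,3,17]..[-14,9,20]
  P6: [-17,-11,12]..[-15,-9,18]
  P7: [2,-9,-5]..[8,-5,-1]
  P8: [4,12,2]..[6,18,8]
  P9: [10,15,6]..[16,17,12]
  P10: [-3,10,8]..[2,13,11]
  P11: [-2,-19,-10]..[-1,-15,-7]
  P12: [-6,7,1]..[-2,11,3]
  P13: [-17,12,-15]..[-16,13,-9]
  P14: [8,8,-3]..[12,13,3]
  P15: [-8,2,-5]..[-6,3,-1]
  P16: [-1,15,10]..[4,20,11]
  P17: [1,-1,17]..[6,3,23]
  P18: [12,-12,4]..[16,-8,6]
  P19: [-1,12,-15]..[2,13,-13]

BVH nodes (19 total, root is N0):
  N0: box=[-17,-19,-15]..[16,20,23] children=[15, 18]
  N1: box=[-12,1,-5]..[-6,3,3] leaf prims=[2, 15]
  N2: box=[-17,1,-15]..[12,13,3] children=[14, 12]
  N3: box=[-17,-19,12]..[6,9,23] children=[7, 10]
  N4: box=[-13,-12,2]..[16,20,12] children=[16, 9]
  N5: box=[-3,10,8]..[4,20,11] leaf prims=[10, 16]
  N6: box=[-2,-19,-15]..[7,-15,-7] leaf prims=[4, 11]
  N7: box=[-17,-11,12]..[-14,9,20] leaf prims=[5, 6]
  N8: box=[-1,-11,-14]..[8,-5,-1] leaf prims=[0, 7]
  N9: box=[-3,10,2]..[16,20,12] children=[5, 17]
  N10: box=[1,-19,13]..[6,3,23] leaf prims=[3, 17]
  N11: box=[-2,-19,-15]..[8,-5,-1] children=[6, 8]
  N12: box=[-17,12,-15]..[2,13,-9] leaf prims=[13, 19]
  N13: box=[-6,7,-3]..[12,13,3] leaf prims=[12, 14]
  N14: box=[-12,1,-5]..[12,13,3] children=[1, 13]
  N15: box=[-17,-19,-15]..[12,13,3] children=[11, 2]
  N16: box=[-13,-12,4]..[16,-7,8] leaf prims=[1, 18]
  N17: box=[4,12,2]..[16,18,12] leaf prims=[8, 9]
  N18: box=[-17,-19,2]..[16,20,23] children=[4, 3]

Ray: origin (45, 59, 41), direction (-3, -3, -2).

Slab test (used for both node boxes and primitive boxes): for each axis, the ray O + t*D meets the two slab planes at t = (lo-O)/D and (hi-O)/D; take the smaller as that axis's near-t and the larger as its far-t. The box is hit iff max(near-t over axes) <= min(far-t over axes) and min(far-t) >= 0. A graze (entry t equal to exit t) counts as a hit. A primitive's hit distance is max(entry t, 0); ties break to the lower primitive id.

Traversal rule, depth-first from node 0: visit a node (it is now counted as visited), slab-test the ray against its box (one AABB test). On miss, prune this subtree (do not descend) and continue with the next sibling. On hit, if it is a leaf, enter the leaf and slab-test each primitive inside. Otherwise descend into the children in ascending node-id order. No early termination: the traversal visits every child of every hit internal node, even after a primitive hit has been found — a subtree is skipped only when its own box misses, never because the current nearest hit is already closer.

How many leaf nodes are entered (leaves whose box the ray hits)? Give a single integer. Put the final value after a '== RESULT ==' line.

Traverse from the root:
N0 x:[29/3,62/3] y:[13,26] z:[9,28] -> hit [13,62/3], descend [15, 18]
  N15 x:[11,62/3] y:[46/3,26] z:[19,28] -> hit [19,62/3], descend [2, 11]
    N2 x:[11,62/3] y:[46/3,58/3] z:[19,28] -> hit [19,58/3], descend [12, 14]
      N12 x:[43/3,62/3] y:[46/3,47/3] z:[25,28] -> miss, prune
      N14 x:[11,19] y:[46/3,58/3] z:[19,23] -> hit [19,19], descend [1, 13]
        N1 x:[17,19] y:[56/3,58/3] z:[19,23] -> hit [19,19] leaf, test {P2@t=19, P15(miss)}
        N13 x:[11,17] y:[46/3,52/3] z:[19,22] -> miss, prune
    N11 x:[37/3,47/3] y:[64/3,26] z:[21,28] -> miss, prune
  N18 x:[29/3,62/3] y:[13,26] z:[9,39/2] -> hit [13,39/2], descend [3, 4]
    N3 x:[13,62/3] y:[50/3,26] z:[9,29/2] -> miss, prune
    N4 x:[29/3,58/3] y:[13,71/3] z:[29/2,39/2] -> hit [29/2,58/3], descend [9, 16]
      N9 x:[29/3,16] y:[13,49/3] z:[29/2,39/2] -> hit [29/2,16], descend [5, 17]
        N5 x:[41/3,16] y:[13,49/3] z:[15,33/2] -> hit [15,16] leaf, test {P10@t=46/3, P16(miss)}
        N17 x:[29/3,41/3] y:[41/3,47/3] z:[29/2,39/2] -> miss, prune
      N16 x:[29/3,58/3] y:[22,71/3] z:[33/2,37/2] -> miss, prune

Summary -> nodes [0, 15, 2, 12, 14, 1, 13, 11, 18, 3, 4, 9, 5, 17, 16]; box-tests=15; leaf-entries=2; first=P10

== RESULT ==
2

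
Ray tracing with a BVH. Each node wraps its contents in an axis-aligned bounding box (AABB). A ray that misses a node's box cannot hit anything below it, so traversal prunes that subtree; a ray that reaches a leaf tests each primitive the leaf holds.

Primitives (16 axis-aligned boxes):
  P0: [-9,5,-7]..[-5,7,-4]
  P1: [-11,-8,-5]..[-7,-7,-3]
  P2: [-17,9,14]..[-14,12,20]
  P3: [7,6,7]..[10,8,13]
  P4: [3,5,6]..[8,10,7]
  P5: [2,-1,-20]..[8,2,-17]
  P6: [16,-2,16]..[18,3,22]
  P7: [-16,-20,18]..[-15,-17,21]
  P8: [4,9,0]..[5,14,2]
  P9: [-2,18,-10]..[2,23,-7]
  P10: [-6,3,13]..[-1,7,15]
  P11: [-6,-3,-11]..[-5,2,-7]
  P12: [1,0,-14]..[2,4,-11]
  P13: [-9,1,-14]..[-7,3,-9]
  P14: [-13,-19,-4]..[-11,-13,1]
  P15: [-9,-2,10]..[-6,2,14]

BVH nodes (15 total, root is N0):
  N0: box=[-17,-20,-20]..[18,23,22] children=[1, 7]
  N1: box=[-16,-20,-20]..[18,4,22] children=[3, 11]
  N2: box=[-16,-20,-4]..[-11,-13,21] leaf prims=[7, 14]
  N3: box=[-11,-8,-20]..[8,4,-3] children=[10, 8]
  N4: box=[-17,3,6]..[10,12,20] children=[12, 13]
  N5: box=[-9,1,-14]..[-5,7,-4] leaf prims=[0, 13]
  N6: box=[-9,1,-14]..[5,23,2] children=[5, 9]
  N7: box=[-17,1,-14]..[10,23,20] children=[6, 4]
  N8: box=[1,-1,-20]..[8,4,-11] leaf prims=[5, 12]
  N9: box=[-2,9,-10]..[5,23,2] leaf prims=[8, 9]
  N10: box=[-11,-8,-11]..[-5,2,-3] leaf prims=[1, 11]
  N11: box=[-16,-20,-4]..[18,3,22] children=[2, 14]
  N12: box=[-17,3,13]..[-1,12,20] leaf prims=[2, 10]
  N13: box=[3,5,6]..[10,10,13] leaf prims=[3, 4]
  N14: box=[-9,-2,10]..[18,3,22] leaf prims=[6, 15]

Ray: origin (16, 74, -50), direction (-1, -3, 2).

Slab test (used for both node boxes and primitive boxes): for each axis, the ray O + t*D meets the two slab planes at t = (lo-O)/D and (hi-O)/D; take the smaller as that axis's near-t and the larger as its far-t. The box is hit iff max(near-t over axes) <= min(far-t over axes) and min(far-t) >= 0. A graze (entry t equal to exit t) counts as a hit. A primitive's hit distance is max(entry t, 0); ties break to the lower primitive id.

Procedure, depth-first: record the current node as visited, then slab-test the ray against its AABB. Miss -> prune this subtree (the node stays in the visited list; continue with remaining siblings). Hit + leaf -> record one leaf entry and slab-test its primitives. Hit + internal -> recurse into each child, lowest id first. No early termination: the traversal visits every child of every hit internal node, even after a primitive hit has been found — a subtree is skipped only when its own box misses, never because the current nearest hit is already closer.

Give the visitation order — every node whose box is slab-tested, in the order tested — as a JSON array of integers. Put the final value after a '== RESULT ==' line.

Walk:
N0 x:[-2,33] y:[17,94/3] z:[15,36] -> hit [17,94/3], descend [1, 7]
  N1 x:[-2,32] y:[70/3,94/3] z:[15,36] -> hit [70/3,94/3], descend [3, 11]
    N3 x:[8,27] y:[70/3,82/3] z:[15,47/2] -> hit [70/3,47/2], descend [8, 10]
      N8 x:[8,15] y:[70/3,25] z:[15,39/2] -> miss, prune
      N10 x:[21,27] y:[24,82/3] z:[39/2,47/2] -> miss, prune
    N11 x:[-2,32] y:[71/3,94/3] z:[23,36] -> hit [71/3,94/3], descend [2, 14]
      N2 x:[27,32] y:[29,94/3] z:[23,71/2] -> hit [29,94/3] leaf, test {P7(miss), P14(miss)}
      N14 x:[-2,25] y:[71/3,76/3] z:[30,36] -> miss, prune
  N7 x:[6,33] y:[17,73/3] z:[18,35] -> hit [18,73/3], descend [4, 6]
    N4 x:[6,33] y:[62/3,71/3] z:[28,35] -> miss, prune
    N6 x:[11,25] y:[17,73/3] z:[18,26] -> hit [18,73/3], descend [5, 9]
      N5 x:[21,25] y:[67/3,73/3] z:[18,23] -> hit [67/3,23] leaf, test {P0@t=67/3, P13(miss)}
      N9 x:[11,18] y:[17,65/3] z:[20,26] -> miss, prune

Summary -> nodes [0, 1, 3, 8, 10, 11, 2, 14, 7, 4, 6, 5, 9]; box-tests=13; leaf-entries=2; first=P0

== RESULT ==
[0, 1, 3, 8, 10, 11, 2, 14, 7, 4, 6, 5, 9]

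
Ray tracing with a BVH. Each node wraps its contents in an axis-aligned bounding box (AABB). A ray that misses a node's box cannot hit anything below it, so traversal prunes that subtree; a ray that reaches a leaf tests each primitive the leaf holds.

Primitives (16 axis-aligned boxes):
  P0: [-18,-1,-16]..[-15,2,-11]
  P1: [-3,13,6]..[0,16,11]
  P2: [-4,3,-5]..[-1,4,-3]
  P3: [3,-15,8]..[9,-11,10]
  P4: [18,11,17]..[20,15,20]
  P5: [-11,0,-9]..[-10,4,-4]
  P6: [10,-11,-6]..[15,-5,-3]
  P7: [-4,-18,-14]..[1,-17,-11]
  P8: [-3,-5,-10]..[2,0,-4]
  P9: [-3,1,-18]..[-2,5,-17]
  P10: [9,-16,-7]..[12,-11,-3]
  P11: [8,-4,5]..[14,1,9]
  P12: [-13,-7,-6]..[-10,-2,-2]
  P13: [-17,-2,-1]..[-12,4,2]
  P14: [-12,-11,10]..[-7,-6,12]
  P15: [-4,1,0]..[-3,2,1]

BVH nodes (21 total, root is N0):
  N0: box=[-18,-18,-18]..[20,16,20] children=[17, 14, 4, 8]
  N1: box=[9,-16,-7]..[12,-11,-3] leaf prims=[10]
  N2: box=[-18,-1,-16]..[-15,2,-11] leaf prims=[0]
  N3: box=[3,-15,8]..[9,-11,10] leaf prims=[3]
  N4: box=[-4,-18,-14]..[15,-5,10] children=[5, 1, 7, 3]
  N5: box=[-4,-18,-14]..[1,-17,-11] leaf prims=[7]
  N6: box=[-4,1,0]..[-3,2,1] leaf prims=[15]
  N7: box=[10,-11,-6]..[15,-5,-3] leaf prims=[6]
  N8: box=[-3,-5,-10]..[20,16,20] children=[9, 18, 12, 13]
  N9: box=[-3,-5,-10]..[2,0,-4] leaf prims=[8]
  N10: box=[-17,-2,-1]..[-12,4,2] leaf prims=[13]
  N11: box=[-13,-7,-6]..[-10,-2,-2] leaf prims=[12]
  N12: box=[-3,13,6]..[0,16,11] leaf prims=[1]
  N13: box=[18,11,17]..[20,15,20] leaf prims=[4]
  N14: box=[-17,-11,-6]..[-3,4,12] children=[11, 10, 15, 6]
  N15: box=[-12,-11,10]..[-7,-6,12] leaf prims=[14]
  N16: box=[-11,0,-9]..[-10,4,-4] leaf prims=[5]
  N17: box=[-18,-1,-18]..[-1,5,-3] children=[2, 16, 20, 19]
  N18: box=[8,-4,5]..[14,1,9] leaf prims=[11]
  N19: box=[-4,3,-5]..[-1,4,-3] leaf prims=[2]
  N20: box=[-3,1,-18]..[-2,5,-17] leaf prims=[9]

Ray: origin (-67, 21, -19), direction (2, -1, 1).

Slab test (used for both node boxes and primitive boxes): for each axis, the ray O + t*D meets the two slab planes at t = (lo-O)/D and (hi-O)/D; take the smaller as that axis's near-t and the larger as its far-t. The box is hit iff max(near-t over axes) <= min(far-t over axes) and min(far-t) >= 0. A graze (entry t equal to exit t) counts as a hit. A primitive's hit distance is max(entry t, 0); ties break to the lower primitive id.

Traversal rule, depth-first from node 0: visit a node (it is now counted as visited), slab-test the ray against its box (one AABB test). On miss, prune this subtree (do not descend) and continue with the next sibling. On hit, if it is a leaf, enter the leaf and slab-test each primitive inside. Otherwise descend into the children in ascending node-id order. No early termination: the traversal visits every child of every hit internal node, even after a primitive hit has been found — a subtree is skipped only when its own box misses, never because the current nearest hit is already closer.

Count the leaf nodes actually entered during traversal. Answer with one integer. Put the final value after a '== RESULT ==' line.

Trace the traversal:
N0 x:[49/2,87/2] y:[5,39] z:[1,39] -> hit [49/2,39], descend [4, 8, 14, 17]
  N4 x:[63/2,41] y:[26,39] z:[5,29] -> miss, prune
  N8 x:[32,87/2] y:[5,26] z:[9,39] -> miss, prune
  N14 x:[25,32] y:[17,32] z:[13,31] -> hit [25,31], descend [6, 10, 11, 15]
    N6 x:[63/2,32] y:[19,20] z:[19,20] -> miss, prune
    N10 x:[25,55/2] y:[17,23] z:[18,21] -> miss, prune
    N11 x:[27,57/2] y:[23,28] z:[13,17] -> miss, prune
    N15 x:[55/2,30] y:[27,32] z:[29,31] -> hit [29,30] leaf, test {P14@t=29}
  N17 x:[49/2,33] y:[16,22] z:[1,16] -> miss, prune

order=[0, 4, 8, 14, 6, 10, 11, 15, 17]  |boxes|=9  |leaves|=1  hit=P14

== RESULT ==
1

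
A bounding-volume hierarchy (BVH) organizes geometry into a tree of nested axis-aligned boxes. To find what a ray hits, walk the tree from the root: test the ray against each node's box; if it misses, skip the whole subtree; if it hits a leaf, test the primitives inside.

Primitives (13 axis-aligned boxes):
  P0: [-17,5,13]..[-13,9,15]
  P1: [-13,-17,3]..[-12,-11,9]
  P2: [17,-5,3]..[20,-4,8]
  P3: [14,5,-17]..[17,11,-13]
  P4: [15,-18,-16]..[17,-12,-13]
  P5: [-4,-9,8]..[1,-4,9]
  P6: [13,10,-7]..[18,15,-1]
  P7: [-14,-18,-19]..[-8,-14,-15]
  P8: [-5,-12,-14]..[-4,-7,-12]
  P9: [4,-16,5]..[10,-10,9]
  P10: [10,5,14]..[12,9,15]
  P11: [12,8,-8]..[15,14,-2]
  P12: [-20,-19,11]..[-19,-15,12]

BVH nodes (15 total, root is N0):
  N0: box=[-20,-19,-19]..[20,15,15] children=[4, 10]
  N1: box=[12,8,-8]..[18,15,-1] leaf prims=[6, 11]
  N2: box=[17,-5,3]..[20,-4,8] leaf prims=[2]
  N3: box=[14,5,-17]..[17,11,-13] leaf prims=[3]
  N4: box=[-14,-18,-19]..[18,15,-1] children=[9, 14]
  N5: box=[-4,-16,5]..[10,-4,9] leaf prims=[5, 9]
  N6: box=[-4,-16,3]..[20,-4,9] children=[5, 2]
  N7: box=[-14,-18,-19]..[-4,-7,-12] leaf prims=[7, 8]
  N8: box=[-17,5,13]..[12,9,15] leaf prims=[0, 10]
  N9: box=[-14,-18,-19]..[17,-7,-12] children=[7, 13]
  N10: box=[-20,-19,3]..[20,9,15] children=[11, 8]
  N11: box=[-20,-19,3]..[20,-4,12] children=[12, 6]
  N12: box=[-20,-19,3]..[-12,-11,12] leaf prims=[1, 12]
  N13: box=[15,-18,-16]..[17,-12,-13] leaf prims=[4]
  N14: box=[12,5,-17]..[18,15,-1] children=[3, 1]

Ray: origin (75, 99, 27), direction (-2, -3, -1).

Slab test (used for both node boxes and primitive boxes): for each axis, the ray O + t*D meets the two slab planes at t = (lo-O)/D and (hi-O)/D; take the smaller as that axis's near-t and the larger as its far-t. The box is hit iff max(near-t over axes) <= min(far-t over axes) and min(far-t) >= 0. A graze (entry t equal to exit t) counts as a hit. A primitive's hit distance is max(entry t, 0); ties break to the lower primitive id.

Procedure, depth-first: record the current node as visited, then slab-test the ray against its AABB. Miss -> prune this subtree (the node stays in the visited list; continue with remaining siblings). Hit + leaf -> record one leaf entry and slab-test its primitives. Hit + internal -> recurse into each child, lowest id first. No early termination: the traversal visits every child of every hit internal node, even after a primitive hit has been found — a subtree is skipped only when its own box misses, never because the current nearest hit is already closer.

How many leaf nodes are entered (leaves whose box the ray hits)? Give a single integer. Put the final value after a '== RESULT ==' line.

Traverse from the root:
N0 x:[55/2,95/2] y:[28,118/3] z:[12,46] -> hit [28,118/3], descend [4, 10]
  N4 x:[57/2,89/2] y:[28,39] z:[28,46] -> hit [57/2,39], descend [9, 14]
    N9 x:[29,89/2] y:[106/3,39] z:[39,46] -> hit [39,39], descend [7, 13]
      N7 x:[79/2,89/2] y:[106/3,39] z:[39,46] -> miss, prune
      N13 x:[29,30] y:[37,39] z:[40,43] -> miss, prune
    N14 x:[57/2,63/2] y:[28,94/3] z:[28,44] -> hit [57/2,94/3], descend [1, 3]
      N1 x:[57/2,63/2] y:[28,91/3] z:[28,35] -> hit [57/2,91/3] leaf, test {P6@t=57/2, P11@t=30}
      N3 x:[29,61/2] y:[88/3,94/3] z:[40,44] -> miss, prune
  N10 x:[55/2,95/2] y:[30,118/3] z:[12,24] -> miss, prune

order=[0, 4, 9, 7, 13, 14, 1, 3, 10]  |boxes|=9  |leaves|=1  hit=P6

== RESULT ==
1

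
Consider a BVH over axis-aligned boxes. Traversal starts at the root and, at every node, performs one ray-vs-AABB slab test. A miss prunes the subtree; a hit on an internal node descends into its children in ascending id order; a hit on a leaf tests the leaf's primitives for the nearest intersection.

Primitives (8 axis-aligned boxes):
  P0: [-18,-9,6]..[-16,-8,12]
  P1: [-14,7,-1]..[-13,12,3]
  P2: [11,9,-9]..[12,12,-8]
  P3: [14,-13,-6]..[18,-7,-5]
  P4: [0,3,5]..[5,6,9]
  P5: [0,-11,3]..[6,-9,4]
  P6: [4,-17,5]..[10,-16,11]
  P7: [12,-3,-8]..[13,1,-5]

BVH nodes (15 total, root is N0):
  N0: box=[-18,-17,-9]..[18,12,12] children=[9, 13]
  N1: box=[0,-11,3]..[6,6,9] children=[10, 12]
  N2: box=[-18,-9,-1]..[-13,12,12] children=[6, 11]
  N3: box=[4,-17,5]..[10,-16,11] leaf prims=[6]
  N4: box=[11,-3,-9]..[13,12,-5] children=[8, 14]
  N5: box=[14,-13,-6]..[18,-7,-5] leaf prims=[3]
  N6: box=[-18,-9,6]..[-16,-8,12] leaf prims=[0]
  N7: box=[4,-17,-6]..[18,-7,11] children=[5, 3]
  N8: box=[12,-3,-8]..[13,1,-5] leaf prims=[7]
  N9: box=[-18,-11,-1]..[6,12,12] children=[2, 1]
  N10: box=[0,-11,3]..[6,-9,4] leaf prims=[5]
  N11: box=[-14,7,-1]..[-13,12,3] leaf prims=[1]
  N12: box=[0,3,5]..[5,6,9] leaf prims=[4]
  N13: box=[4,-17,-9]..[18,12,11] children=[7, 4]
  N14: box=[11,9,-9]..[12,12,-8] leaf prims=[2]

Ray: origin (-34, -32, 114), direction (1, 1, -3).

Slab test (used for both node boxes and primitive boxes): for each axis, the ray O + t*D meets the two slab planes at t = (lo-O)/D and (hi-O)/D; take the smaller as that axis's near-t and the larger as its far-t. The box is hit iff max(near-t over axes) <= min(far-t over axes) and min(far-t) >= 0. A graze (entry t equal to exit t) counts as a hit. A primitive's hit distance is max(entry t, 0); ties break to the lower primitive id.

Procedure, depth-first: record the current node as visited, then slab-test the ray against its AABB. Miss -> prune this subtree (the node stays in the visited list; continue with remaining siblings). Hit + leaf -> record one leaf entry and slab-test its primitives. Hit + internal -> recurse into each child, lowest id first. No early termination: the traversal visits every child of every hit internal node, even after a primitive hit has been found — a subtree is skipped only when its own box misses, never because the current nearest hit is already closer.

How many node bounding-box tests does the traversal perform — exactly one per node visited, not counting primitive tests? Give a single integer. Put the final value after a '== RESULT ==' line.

Walk:
N0 x:[16,52] y:[15,44] z:[34,41] -> hit [34,41], descend [9, 13]
  N9 x:[16,40] y:[21,44] z:[34,115/3] -> hit [34,115/3], descend [1, 2]
    N1 x:[34,40] y:[21,38] z:[35,37] -> hit [35,37], descend [10, 12]
      N10 x:[34,40] y:[21,23] z:[110/3,37] -> miss, prune
      N12 x:[34,39] y:[35,38] z:[35,109/3] -> hit [35,109/3] leaf, test {P4@t=35}
    N2 x:[16,21] y:[23,44] z:[34,115/3] -> miss, prune
  N13 x:[38,52] y:[15,44] z:[103/3,41] -> hit [38,41], descend [4, 7]
    N4 x:[45,47] y:[29,44] z:[119/3,41] -> miss, prune
    N7 x:[38,52] y:[15,25] z:[103/3,40] -> miss, prune

Visited [0, 9, 1, 10, 12, 2, 13, 4, 7]. Tests: 9 box, 1 leaf. Nearest: P4.

== RESULT ==
9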